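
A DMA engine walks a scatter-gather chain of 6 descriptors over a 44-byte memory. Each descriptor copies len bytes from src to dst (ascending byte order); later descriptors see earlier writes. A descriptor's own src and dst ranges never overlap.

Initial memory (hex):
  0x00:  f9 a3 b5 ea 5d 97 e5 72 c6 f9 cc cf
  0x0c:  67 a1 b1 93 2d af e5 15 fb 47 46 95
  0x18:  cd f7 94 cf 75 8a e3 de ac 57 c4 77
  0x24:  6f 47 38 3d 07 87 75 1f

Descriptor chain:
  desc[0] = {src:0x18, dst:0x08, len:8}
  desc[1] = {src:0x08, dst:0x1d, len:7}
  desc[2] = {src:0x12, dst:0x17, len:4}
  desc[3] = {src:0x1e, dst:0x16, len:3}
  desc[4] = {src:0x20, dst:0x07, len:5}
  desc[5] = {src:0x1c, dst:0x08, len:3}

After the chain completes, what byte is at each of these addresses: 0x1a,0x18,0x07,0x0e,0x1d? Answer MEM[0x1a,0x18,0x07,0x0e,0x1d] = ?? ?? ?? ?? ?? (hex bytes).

MEM[0x1a,0x18,0x07,0x0e,0x1d] = 47 cf cf e3 cd

D0: mem[0x08..0x0f] <- [cd f7 94 cf 75 8a e3 de]
D1: mem[0x1d..0x23] <- [cd f7 94 cf 75 8a e3]
D2: mem[0x17..0x1a] <- [e5 15 fb 47]
D3: mem[0x16..0x18] <- [f7 94 cf]
D4: mem[0x07..0x0b] <- [cf 75 8a e3 6f]
D5: mem[0x08..0x0a] <- [75 cd f7]
query mem[0x1a]=0x47, mem[0x18]=0xcf, mem[0x07]=0xcf, mem[0x0e]=0xe3, mem[0x1d]=0xcd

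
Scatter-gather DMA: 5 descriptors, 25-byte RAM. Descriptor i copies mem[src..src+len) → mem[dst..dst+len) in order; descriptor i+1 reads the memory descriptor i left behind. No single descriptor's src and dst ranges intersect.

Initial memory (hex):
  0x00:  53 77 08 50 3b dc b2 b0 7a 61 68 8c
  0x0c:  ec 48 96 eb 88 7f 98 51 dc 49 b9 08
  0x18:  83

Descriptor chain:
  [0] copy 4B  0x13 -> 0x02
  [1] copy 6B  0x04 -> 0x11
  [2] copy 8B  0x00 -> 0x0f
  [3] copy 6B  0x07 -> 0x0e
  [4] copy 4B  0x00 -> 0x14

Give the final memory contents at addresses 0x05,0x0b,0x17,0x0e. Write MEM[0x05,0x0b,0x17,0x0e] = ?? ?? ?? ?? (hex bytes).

MEM[0x05,0x0b,0x17,0x0e] = b9 8c dc b0

  after D0: wrote 4B at 0x02 = 51dc49b9
  after D1: wrote 6B at 0x11 = 49b9b2b07a61
  after D2: wrote 8B at 0x0f = 537751dc49b9b2b0
  after D3: wrote 6B at 0x0e = b07a61688cec
  after D4: wrote 4B at 0x14 = 537751dc
query mem[0x05]=0xb9, mem[0x0b]=0x8c, mem[0x17]=0xdc, mem[0x0e]=0xb0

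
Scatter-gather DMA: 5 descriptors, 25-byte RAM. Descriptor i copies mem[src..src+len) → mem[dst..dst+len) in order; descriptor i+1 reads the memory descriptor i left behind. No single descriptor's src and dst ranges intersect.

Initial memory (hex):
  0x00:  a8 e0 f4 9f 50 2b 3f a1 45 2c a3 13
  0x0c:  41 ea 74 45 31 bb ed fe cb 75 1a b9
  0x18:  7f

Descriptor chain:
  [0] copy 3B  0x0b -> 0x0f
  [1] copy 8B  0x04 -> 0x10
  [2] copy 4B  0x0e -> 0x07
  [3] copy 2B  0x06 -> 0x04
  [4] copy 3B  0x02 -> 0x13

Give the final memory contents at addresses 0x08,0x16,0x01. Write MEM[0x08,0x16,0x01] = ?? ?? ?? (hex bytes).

MEM[0x08,0x16,0x01] = 13 a3 e0

[0] 0x0b->0x0f len=3 : 13 41 ea
[1] 0x04->0x10 len=8 : 50 2b 3f a1 45 2c a3 13
[2] 0x0e->0x07 len=4 : 74 13 50 2b
[3] 0x06->0x04 len=2 : 3f 74
[4] 0x02->0x13 len=3 : f4 9f 3f
query mem[0x08]=0x13, mem[0x16]=0xa3, mem[0x01]=0xe0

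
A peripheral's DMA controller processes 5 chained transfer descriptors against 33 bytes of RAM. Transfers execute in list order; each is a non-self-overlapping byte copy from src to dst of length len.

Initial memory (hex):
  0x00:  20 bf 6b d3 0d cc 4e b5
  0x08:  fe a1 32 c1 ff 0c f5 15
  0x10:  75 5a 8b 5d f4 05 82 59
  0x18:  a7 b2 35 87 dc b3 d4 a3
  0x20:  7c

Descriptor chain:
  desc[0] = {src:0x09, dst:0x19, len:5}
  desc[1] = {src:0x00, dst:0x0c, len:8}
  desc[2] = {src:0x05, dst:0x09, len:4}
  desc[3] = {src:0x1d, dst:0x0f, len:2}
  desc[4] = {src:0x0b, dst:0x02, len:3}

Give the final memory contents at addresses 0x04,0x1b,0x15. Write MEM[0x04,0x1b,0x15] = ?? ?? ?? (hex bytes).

D0: mem[0x19..0x1d] <- [a1 32 c1 ff 0c]
D1: mem[0x0c..0x13] <- [20 bf 6b d3 0d cc 4e b5]
D2: mem[0x09..0x0c] <- [cc 4e b5 fe]
D3: mem[0x0f..0x10] <- [0c d4]
D4: mem[0x02..0x04] <- [b5 fe bf]
query mem[0x04]=0xbf, mem[0x1b]=0xc1, mem[0x15]=0x05

MEM[0x04,0x1b,0x15] = bf c1 05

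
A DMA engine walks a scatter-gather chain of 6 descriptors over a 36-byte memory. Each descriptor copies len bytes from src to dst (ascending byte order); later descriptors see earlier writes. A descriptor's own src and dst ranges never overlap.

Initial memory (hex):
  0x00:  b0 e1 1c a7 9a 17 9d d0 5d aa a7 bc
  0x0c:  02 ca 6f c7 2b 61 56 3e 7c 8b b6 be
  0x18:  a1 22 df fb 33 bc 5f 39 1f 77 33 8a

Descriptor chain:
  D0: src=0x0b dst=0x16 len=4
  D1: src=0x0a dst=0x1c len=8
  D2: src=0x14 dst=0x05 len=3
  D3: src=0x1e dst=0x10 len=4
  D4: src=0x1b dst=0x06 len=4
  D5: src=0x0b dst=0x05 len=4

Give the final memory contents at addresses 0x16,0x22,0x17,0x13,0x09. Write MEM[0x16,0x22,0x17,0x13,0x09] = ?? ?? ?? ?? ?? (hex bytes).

  after D0: wrote 4B at 0x16 = bc02ca6f
  after D1: wrote 8B at 0x1c = a7bc02ca6fc72b61
  after D2: wrote 3B at 0x05 = 7c8bbc
  after D3: wrote 4B at 0x10 = 02ca6fc7
  after D4: wrote 4B at 0x06 = fba7bc02
  after D5: wrote 4B at 0x05 = bc02ca6f
query mem[0x16]=0xbc, mem[0x22]=0x2b, mem[0x17]=0x02, mem[0x13]=0xc7, mem[0x09]=0x02

MEM[0x16,0x22,0x17,0x13,0x09] = bc 2b 02 c7 02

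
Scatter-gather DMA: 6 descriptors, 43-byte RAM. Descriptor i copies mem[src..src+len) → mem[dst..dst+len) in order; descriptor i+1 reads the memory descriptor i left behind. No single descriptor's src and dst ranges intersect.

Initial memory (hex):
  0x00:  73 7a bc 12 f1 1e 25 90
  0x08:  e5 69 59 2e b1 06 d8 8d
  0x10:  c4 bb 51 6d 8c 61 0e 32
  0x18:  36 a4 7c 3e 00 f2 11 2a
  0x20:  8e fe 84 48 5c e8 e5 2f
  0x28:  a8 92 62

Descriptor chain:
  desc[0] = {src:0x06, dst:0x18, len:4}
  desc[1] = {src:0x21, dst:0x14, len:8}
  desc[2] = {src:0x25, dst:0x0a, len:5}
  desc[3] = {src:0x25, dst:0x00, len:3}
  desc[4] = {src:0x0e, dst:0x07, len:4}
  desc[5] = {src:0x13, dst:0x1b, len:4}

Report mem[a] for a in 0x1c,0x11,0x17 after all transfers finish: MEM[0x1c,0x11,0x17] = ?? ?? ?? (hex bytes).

[0] 0x06->0x18 len=4 : 25 90 e5 69
[1] 0x21->0x14 len=8 : fe 84 48 5c e8 e5 2f a8
[2] 0x25->0x0a len=5 : e8 e5 2f a8 92
[3] 0x25->0x00 len=3 : e8 e5 2f
[4] 0x0e->0x07 len=4 : 92 8d c4 bb
[5] 0x13->0x1b len=4 : 6d fe 84 48
query mem[0x1c]=0xfe, mem[0x11]=0xbb, mem[0x17]=0x5c

MEM[0x1c,0x11,0x17] = fe bb 5c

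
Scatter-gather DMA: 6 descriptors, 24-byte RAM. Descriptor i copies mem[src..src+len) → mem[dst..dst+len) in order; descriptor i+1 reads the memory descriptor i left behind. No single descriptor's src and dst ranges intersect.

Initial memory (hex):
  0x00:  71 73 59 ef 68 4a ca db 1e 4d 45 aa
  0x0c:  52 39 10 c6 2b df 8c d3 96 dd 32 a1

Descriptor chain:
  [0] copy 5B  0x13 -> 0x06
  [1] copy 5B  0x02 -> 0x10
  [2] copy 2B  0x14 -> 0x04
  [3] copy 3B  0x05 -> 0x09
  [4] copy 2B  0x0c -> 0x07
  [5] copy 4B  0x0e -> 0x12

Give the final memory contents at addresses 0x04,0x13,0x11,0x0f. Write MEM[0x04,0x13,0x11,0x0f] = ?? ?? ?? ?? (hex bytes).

MEM[0x04,0x13,0x11,0x0f] = d3 c6 ef c6

#0 dst[0x06+5] := {0xd3,0x96,0xdd,0x32,0xa1}
#1 dst[0x10+5] := {0x59,0xef,0x68,0x4a,0xd3}
#2 dst[0x04+2] := {0xd3,0xdd}
#3 dst[0x09+3] := {0xdd,0xd3,0x96}
#4 dst[0x07+2] := {0x52,0x39}
#5 dst[0x12+4] := {0x10,0xc6,0x59,0xef}
query mem[0x04]=0xd3, mem[0x13]=0xc6, mem[0x11]=0xef, mem[0x0f]=0xc6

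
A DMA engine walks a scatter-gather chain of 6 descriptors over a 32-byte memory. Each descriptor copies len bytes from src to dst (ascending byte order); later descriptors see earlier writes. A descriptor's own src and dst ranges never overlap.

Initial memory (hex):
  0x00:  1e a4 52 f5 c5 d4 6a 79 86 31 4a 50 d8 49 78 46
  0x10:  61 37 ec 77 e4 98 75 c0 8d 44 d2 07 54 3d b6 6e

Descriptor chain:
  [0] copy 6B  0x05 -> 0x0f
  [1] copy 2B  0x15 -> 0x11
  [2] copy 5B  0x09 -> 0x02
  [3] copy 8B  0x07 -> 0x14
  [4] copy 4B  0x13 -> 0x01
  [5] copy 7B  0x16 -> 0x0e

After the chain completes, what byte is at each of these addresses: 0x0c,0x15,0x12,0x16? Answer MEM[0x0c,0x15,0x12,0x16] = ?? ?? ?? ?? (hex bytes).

[0] 0x05->0x0f len=6 : d4 6a 79 86 31 4a
[1] 0x15->0x11 len=2 : 98 75
[2] 0x09->0x02 len=5 : 31 4a 50 d8 49
[3] 0x07->0x14 len=8 : 79 86 31 4a 50 d8 49 78
[4] 0x13->0x01 len=4 : 31 79 86 31
[5] 0x16->0x0e len=7 : 31 4a 50 d8 49 78 54
query mem[0x0c]=0xd8, mem[0x15]=0x86, mem[0x12]=0x49, mem[0x16]=0x31

MEM[0x0c,0x15,0x12,0x16] = d8 86 49 31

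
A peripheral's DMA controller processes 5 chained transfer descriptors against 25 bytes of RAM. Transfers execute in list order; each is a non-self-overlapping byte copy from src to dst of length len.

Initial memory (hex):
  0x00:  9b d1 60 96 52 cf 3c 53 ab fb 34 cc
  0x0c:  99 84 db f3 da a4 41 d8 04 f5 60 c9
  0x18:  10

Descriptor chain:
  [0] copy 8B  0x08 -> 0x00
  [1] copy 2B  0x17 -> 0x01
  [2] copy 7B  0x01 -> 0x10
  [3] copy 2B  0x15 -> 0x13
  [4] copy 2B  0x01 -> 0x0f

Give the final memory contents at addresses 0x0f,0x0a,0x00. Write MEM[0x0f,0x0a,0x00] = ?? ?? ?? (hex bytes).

[0] 0x08->0x00 len=8 : ab fb 34 cc 99 84 db f3
[1] 0x17->0x01 len=2 : c9 10
[2] 0x01->0x10 len=7 : c9 10 cc 99 84 db f3
[3] 0x15->0x13 len=2 : db f3
[4] 0x01->0x0f len=2 : c9 10
query mem[0x0f]=0xc9, mem[0x0a]=0x34, mem[0x00]=0xab

MEM[0x0f,0x0a,0x00] = c9 34 ab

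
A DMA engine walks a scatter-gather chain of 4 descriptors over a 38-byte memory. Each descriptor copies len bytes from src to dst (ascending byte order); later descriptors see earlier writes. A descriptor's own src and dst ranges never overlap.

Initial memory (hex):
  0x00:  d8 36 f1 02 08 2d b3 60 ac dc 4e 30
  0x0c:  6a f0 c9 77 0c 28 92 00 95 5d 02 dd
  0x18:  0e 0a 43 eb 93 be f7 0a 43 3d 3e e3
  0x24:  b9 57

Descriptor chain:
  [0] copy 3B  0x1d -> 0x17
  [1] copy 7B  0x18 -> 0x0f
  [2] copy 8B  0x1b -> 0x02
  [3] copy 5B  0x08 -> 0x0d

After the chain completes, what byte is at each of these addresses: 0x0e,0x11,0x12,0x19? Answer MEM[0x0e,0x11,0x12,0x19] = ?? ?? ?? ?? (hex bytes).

D0: mem[0x17..0x19] <- [be f7 0a]
D1: mem[0x0f..0x15] <- [f7 0a 43 eb 93 be f7]
D2: mem[0x02..0x09] <- [eb 93 be f7 0a 43 3d 3e]
D3: mem[0x0d..0x11] <- [3d 3e 4e 30 6a]
query mem[0x0e]=0x3e, mem[0x11]=0x6a, mem[0x12]=0xeb, mem[0x19]=0x0a

MEM[0x0e,0x11,0x12,0x19] = 3e 6a eb 0a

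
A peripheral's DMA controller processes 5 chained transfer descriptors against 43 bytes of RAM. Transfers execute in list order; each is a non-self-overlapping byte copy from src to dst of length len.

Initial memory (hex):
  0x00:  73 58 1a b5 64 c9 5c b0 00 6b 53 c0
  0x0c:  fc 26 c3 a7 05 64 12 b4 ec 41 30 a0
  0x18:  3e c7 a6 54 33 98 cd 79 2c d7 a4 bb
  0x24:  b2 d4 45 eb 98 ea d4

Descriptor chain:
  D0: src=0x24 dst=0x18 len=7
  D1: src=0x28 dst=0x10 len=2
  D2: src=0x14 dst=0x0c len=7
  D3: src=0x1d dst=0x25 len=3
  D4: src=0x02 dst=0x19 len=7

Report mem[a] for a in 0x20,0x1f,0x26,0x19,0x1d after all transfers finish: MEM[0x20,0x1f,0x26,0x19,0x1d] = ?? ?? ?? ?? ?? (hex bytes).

#0 dst[0x18+7] := {0xb2,0xd4,0x45,0xeb,0x98,0xea,0xd4}
#1 dst[0x10+2] := {0x98,0xea}
#2 dst[0x0c+7] := {0xec,0x41,0x30,0xa0,0xb2,0xd4,0x45}
#3 dst[0x25+3] := {0xea,0xd4,0x79}
#4 dst[0x19+7] := {0x1a,0xb5,0x64,0xc9,0x5c,0xb0,0x00}
query mem[0x20]=0x2c, mem[0x1f]=0x00, mem[0x26]=0xd4, mem[0x19]=0x1a, mem[0x1d]=0x5c

MEM[0x20,0x1f,0x26,0x19,0x1d] = 2c 00 d4 1a 5c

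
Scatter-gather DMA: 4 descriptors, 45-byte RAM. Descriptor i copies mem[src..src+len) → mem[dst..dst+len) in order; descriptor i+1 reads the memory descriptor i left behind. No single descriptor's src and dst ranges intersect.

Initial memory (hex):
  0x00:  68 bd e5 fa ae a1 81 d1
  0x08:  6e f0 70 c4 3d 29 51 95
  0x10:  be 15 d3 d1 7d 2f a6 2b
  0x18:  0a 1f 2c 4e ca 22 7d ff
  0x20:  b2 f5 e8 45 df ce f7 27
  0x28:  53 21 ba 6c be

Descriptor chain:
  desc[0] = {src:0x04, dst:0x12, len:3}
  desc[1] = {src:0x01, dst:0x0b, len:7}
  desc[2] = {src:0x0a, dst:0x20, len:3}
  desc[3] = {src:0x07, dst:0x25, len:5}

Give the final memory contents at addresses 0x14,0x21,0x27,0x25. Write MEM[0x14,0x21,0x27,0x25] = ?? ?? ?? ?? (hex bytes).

MEM[0x14,0x21,0x27,0x25] = 81 bd f0 d1

  after D0: wrote 3B at 0x12 = aea181
  after D1: wrote 7B at 0x0b = bde5faaea181d1
  after D2: wrote 3B at 0x20 = 70bde5
  after D3: wrote 5B at 0x25 = d16ef070bd
query mem[0x14]=0x81, mem[0x21]=0xbd, mem[0x27]=0xf0, mem[0x25]=0xd1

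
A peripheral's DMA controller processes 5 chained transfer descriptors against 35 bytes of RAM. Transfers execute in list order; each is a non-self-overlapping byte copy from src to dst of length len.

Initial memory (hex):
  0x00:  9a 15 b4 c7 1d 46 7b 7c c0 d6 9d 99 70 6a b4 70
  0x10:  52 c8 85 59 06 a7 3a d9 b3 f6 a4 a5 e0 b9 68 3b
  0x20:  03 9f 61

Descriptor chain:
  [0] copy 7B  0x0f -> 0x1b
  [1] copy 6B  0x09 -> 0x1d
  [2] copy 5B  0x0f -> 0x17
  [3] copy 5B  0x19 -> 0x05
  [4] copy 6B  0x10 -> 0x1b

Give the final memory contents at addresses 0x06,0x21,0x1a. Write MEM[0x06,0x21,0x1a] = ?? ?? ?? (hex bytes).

MEM[0x06,0x21,0x1a] = 85 6a 85

D0: mem[0x1b..0x21] <- [70 52 c8 85 59 06 a7]
D1: mem[0x1d..0x22] <- [d6 9d 99 70 6a b4]
D2: mem[0x17..0x1b] <- [70 52 c8 85 59]
D3: mem[0x05..0x09] <- [c8 85 59 52 d6]
D4: mem[0x1b..0x20] <- [52 c8 85 59 06 a7]
query mem[0x06]=0x85, mem[0x21]=0x6a, mem[0x1a]=0x85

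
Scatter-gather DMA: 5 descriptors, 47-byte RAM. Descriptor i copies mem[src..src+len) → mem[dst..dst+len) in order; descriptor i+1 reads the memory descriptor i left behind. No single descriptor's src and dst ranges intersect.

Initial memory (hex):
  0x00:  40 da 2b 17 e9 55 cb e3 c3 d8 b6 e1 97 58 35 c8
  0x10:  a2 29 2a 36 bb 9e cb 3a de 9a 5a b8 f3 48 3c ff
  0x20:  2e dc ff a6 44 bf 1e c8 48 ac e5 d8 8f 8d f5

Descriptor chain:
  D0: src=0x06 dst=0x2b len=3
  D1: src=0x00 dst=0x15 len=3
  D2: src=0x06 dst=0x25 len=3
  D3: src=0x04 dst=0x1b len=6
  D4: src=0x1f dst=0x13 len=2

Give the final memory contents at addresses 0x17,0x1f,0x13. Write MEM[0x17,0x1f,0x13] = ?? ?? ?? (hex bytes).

MEM[0x17,0x1f,0x13] = 2b c3 c3

#0 dst[0x2b+3] := {0xcb,0xe3,0xc3}
#1 dst[0x15+3] := {0x40,0xda,0x2b}
#2 dst[0x25+3] := {0xcb,0xe3,0xc3}
#3 dst[0x1b+6] := {0xe9,0x55,0xcb,0xe3,0xc3,0xd8}
#4 dst[0x13+2] := {0xc3,0xd8}
query mem[0x17]=0x2b, mem[0x1f]=0xc3, mem[0x13]=0xc3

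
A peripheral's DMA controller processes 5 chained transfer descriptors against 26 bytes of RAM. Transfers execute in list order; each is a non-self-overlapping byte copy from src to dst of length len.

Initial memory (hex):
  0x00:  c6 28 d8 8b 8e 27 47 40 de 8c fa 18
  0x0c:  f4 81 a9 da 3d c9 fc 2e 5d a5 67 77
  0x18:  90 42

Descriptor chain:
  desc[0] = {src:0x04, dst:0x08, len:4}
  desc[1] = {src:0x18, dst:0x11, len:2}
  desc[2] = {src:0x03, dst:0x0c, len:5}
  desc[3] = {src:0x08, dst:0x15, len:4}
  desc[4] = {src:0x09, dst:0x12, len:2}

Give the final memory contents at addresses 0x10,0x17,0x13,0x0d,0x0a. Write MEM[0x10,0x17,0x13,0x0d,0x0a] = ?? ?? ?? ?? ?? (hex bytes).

  after D0: wrote 4B at 0x08 = 8e274740
  after D1: wrote 2B at 0x11 = 9042
  after D2: wrote 5B at 0x0c = 8b8e274740
  after D3: wrote 4B at 0x15 = 8e274740
  after D4: wrote 2B at 0x12 = 2747
query mem[0x10]=0x40, mem[0x17]=0x47, mem[0x13]=0x47, mem[0x0d]=0x8e, mem[0x0a]=0x47

MEM[0x10,0x17,0x13,0x0d,0x0a] = 40 47 47 8e 47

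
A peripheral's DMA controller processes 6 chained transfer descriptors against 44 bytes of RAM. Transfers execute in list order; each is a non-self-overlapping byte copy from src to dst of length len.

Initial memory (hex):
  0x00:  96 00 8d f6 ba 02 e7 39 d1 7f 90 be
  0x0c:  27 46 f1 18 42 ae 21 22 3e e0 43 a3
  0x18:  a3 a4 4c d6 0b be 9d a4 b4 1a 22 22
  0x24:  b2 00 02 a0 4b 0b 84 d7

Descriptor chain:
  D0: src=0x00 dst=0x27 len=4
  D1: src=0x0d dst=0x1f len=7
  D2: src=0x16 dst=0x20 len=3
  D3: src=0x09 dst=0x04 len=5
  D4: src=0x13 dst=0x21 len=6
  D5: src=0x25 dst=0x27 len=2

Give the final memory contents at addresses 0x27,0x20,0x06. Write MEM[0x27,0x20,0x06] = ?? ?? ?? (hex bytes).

MEM[0x27,0x20,0x06] = a3 43 be

D0: mem[0x27..0x2a] <- [96 00 8d f6]
D1: mem[0x1f..0x25] <- [46 f1 18 42 ae 21 22]
D2: mem[0x20..0x22] <- [43 a3 a3]
D3: mem[0x04..0x08] <- [7f 90 be 27 46]
D4: mem[0x21..0x26] <- [22 3e e0 43 a3 a3]
D5: mem[0x27..0x28] <- [a3 a3]
query mem[0x27]=0xa3, mem[0x20]=0x43, mem[0x06]=0xbe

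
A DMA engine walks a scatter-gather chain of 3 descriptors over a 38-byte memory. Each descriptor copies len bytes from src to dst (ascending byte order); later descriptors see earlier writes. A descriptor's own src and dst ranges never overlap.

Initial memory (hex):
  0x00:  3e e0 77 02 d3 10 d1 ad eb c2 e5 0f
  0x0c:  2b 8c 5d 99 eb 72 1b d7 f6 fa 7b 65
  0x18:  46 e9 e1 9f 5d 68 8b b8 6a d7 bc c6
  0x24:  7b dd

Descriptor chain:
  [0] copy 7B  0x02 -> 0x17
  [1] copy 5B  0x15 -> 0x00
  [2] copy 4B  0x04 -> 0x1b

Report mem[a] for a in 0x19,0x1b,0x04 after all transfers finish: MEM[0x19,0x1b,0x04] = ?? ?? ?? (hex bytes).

MEM[0x19,0x1b,0x04] = d3 d3 d3

#0 dst[0x17+7] := {0x77,0x02,0xd3,0x10,0xd1,0xad,0xeb}
#1 dst[0x00+5] := {0xfa,0x7b,0x77,0x02,0xd3}
#2 dst[0x1b+4] := {0xd3,0x10,0xd1,0xad}
query mem[0x19]=0xd3, mem[0x1b]=0xd3, mem[0x04]=0xd3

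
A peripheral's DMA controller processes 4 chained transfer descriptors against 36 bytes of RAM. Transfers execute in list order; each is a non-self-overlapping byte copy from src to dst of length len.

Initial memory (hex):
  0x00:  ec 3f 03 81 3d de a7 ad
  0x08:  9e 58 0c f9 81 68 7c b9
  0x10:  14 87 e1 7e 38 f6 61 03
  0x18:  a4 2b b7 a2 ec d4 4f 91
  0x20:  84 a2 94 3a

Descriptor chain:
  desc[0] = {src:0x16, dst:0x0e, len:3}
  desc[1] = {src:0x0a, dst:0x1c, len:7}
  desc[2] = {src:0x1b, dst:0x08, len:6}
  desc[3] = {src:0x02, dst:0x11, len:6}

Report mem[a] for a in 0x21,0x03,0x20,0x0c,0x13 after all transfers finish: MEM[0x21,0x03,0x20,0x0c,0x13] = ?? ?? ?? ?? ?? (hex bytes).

#0 dst[0x0e+3] := {0x61,0x03,0xa4}
#1 dst[0x1c+7] := {0x0c,0xf9,0x81,0x68,0x61,0x03,0xa4}
#2 dst[0x08+6] := {0xa2,0x0c,0xf9,0x81,0x68,0x61}
#3 dst[0x11+6] := {0x03,0x81,0x3d,0xde,0xa7,0xad}
query mem[0x21]=0x03, mem[0x03]=0x81, mem[0x20]=0x61, mem[0x0c]=0x68, mem[0x13]=0x3d

MEM[0x21,0x03,0x20,0x0c,0x13] = 03 81 61 68 3d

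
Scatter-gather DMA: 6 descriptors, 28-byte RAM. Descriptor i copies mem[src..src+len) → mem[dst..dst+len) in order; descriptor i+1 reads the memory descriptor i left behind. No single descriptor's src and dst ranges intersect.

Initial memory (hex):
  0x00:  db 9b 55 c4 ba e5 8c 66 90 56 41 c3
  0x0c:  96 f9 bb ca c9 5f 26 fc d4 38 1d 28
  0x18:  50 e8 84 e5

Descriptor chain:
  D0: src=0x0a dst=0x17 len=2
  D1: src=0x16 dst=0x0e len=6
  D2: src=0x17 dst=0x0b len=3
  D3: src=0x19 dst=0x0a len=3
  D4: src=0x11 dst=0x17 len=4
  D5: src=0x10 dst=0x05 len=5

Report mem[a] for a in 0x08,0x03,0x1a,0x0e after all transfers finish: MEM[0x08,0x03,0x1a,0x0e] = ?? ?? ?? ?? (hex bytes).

[0] 0x0a->0x17 len=2 : 41 c3
[1] 0x16->0x0e len=6 : 1d 41 c3 e8 84 e5
[2] 0x17->0x0b len=3 : 41 c3 e8
[3] 0x19->0x0a len=3 : e8 84 e5
[4] 0x11->0x17 len=4 : e8 84 e5 d4
[5] 0x10->0x05 len=5 : c3 e8 84 e5 d4
query mem[0x08]=0xe5, mem[0x03]=0xc4, mem[0x1a]=0xd4, mem[0x0e]=0x1d

MEM[0x08,0x03,0x1a,0x0e] = e5 c4 d4 1d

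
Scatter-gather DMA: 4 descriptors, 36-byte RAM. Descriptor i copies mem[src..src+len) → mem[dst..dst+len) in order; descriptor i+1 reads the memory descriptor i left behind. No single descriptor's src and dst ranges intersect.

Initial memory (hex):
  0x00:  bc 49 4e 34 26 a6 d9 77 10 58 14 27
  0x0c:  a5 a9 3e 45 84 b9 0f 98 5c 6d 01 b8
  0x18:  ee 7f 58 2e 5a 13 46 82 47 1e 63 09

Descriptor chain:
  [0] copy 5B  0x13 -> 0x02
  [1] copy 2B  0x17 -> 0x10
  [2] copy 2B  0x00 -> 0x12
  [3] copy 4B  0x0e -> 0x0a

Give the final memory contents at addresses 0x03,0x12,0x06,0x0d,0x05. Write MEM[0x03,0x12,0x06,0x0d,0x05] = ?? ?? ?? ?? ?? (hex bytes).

[0] 0x13->0x02 len=5 : 98 5c 6d 01 b8
[1] 0x17->0x10 len=2 : b8 ee
[2] 0x00->0x12 len=2 : bc 49
[3] 0x0e->0x0a len=4 : 3e 45 b8 ee
query mem[0x03]=0x5c, mem[0x12]=0xbc, mem[0x06]=0xb8, mem[0x0d]=0xee, mem[0x05]=0x01

MEM[0x03,0x12,0x06,0x0d,0x05] = 5c bc b8 ee 01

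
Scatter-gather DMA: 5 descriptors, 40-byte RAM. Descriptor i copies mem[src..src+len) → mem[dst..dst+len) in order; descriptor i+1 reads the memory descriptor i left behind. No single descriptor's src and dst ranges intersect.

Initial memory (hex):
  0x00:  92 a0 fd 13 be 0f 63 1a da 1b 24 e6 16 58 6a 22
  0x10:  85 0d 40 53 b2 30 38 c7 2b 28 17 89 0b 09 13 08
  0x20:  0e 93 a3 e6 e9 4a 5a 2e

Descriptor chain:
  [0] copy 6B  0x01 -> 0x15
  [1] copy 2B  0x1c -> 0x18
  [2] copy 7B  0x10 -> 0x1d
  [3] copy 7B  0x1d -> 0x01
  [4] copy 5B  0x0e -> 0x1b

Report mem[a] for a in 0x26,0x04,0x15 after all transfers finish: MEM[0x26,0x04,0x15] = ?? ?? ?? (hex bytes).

MEM[0x26,0x04,0x15] = 5a 53 a0

  after D0: wrote 6B at 0x15 = a0fd13be0f63
  after D1: wrote 2B at 0x18 = 0b09
  after D2: wrote 7B at 0x1d = 850d4053b2a0fd
  after D3: wrote 7B at 0x01 = 850d4053b2a0fd
  after D4: wrote 5B at 0x1b = 6a22850d40
query mem[0x26]=0x5a, mem[0x04]=0x53, mem[0x15]=0xa0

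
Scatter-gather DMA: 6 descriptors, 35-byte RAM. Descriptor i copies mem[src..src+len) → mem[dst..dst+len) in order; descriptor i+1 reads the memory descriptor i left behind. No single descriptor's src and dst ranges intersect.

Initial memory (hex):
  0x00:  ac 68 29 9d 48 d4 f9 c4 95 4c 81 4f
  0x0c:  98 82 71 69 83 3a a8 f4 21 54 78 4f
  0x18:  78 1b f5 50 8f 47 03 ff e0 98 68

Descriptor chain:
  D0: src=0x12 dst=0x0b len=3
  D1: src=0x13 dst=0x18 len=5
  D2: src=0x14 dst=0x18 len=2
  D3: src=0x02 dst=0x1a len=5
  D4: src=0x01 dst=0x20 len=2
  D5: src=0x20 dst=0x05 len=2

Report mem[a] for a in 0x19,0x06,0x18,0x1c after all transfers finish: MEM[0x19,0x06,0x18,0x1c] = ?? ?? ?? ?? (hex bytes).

[0] 0x12->0x0b len=3 : a8 f4 21
[1] 0x13->0x18 len=5 : f4 21 54 78 4f
[2] 0x14->0x18 len=2 : 21 54
[3] 0x02->0x1a len=5 : 29 9d 48 d4 f9
[4] 0x01->0x20 len=2 : 68 29
[5] 0x20->0x05 len=2 : 68 29
query mem[0x19]=0x54, mem[0x06]=0x29, mem[0x18]=0x21, mem[0x1c]=0x48

MEM[0x19,0x06,0x18,0x1c] = 54 29 21 48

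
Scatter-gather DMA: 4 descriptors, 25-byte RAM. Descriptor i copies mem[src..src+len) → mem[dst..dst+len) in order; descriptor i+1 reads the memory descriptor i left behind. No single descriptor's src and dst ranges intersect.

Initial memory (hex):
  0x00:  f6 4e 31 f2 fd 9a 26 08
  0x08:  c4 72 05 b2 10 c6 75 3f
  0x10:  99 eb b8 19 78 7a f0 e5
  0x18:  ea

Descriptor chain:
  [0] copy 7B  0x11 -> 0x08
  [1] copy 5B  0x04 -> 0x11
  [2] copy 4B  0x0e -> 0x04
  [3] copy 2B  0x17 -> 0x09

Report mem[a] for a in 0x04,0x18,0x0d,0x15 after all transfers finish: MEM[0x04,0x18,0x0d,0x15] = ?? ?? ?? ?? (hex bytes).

#0 dst[0x08+7] := {0xeb,0xb8,0x19,0x78,0x7a,0xf0,0xe5}
#1 dst[0x11+5] := {0xfd,0x9a,0x26,0x08,0xeb}
#2 dst[0x04+4] := {0xe5,0x3f,0x99,0xfd}
#3 dst[0x09+2] := {0xe5,0xea}
query mem[0x04]=0xe5, mem[0x18]=0xea, mem[0x0d]=0xf0, mem[0x15]=0xeb

MEM[0x04,0x18,0x0d,0x15] = e5 ea f0 eb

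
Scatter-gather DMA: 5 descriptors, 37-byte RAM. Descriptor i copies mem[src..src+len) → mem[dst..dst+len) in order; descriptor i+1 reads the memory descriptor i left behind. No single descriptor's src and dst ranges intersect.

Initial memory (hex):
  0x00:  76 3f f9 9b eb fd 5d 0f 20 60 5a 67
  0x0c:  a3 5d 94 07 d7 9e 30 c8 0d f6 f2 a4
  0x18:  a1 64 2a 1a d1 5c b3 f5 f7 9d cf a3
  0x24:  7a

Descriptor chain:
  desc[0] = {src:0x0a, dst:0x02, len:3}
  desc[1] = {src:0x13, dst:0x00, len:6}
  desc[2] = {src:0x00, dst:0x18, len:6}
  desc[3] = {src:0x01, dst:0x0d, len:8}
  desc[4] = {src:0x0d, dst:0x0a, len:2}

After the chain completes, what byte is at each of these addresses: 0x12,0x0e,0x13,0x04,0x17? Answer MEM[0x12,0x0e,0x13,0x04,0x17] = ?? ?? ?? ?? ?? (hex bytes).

  after D0: wrote 3B at 0x02 = 5a67a3
  after D1: wrote 6B at 0x00 = c80df6f2a4a1
  after D2: wrote 6B at 0x18 = c80df6f2a4a1
  after D3: wrote 8B at 0x0d = 0df6f2a4a15d0f20
  after D4: wrote 2B at 0x0a = 0df6
query mem[0x12]=0x5d, mem[0x0e]=0xf6, mem[0x13]=0x0f, mem[0x04]=0xa4, mem[0x17]=0xa4

MEM[0x12,0x0e,0x13,0x04,0x17] = 5d f6 0f a4 a4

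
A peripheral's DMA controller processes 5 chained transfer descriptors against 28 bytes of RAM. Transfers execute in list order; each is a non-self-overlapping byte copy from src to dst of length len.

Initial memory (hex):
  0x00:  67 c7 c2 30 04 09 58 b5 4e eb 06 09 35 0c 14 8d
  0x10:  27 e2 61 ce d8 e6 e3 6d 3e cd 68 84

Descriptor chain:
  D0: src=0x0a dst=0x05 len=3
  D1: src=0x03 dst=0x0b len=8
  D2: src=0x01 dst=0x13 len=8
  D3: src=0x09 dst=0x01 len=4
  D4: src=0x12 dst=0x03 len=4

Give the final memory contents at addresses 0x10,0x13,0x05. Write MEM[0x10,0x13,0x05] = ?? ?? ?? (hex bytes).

[0] 0x0a->0x05 len=3 : 06 09 35
[1] 0x03->0x0b len=8 : 30 04 06 09 35 4e eb 06
[2] 0x01->0x13 len=8 : c7 c2 30 04 06 09 35 4e
[3] 0x09->0x01 len=4 : eb 06 30 04
[4] 0x12->0x03 len=4 : 06 c7 c2 30
query mem[0x10]=0x4e, mem[0x13]=0xc7, mem[0x05]=0xc2

MEM[0x10,0x13,0x05] = 4e c7 c2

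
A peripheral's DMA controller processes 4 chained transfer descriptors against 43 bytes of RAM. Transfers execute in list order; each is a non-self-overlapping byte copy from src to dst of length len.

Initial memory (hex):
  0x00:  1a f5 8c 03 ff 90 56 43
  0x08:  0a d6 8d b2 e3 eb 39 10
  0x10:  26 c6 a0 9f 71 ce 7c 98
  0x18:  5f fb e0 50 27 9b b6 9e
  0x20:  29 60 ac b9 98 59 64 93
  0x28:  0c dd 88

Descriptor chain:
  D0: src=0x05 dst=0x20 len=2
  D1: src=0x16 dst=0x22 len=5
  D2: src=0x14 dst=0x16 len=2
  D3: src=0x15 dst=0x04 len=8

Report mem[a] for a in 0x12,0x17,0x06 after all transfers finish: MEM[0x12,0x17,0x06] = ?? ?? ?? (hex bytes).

MEM[0x12,0x17,0x06] = a0 ce ce

[0] 0x05->0x20 len=2 : 90 56
[1] 0x16->0x22 len=5 : 7c 98 5f fb e0
[2] 0x14->0x16 len=2 : 71 ce
[3] 0x15->0x04 len=8 : ce 71 ce 5f fb e0 50 27
query mem[0x12]=0xa0, mem[0x17]=0xce, mem[0x06]=0xce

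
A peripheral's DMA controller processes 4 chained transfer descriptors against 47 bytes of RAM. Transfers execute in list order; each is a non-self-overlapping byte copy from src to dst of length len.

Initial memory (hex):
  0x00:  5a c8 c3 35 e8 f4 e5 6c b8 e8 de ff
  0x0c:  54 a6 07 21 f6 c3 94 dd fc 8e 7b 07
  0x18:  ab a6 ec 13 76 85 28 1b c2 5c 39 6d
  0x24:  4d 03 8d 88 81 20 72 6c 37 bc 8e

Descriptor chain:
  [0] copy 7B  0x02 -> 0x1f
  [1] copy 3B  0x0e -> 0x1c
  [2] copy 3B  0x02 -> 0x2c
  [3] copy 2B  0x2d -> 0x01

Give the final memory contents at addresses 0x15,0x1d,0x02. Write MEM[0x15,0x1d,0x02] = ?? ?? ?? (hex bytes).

MEM[0x15,0x1d,0x02] = 8e 21 e8

[0] 0x02->0x1f len=7 : c3 35 e8 f4 e5 6c b8
[1] 0x0e->0x1c len=3 : 07 21 f6
[2] 0x02->0x2c len=3 : c3 35 e8
[3] 0x2d->0x01 len=2 : 35 e8
query mem[0x15]=0x8e, mem[0x1d]=0x21, mem[0x02]=0xe8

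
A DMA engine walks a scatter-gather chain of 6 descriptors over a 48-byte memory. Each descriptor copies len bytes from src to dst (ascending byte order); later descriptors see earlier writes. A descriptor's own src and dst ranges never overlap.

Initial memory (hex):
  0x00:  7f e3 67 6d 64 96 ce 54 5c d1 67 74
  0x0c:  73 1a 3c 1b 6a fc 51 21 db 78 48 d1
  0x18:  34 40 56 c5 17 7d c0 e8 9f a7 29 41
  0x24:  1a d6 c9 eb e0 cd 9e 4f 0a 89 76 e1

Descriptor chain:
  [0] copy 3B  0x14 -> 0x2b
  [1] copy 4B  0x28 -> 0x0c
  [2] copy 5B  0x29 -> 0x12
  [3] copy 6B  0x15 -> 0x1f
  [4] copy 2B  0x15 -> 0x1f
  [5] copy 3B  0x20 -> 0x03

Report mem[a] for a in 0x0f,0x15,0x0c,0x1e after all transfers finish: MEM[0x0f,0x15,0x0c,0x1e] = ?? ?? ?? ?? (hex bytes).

D0: mem[0x2b..0x2d] <- [db 78 48]
D1: mem[0x0c..0x0f] <- [e0 cd 9e db]
D2: mem[0x12..0x16] <- [cd 9e db 78 48]
D3: mem[0x1f..0x24] <- [78 48 d1 34 40 56]
D4: mem[0x1f..0x20] <- [78 48]
D5: mem[0x03..0x05] <- [48 d1 34]
query mem[0x0f]=0xdb, mem[0x15]=0x78, mem[0x0c]=0xe0, mem[0x1e]=0xc0

MEM[0x0f,0x15,0x0c,0x1e] = db 78 e0 c0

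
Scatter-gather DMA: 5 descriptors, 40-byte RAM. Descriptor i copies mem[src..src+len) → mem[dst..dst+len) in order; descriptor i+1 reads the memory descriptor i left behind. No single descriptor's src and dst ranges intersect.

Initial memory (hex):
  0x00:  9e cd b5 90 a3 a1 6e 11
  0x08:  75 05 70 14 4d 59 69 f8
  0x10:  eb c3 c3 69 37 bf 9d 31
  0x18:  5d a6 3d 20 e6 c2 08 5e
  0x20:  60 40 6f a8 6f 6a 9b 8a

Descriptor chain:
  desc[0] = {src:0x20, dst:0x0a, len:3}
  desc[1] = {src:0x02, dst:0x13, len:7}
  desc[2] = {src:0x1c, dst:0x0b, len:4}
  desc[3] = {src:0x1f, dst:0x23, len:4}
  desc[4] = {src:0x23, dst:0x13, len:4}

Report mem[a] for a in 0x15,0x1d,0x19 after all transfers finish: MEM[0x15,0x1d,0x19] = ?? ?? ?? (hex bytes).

MEM[0x15,0x1d,0x19] = 40 c2 75

  after D0: wrote 3B at 0x0a = 60406f
  after D1: wrote 7B at 0x13 = b590a3a16e1175
  after D2: wrote 4B at 0x0b = e6c2085e
  after D3: wrote 4B at 0x23 = 5e60406f
  after D4: wrote 4B at 0x13 = 5e60406f
query mem[0x15]=0x40, mem[0x1d]=0xc2, mem[0x19]=0x75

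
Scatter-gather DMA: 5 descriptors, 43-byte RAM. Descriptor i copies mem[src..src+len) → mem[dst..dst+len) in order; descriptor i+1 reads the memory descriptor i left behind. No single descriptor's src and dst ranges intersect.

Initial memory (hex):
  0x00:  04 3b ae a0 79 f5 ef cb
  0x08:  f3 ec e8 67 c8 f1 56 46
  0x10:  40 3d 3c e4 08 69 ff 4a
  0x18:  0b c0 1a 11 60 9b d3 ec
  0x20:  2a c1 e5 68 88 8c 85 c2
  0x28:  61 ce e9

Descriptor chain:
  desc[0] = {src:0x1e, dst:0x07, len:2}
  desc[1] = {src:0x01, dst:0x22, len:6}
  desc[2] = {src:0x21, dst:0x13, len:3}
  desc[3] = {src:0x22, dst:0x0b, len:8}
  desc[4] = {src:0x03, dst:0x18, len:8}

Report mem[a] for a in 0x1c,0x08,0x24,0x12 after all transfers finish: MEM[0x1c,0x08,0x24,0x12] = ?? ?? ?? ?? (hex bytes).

MEM[0x1c,0x08,0x24,0x12] = d3 ec a0 ce

D0: mem[0x07..0x08] <- [d3 ec]
D1: mem[0x22..0x27] <- [3b ae a0 79 f5 ef]
D2: mem[0x13..0x15] <- [c1 3b ae]
D3: mem[0x0b..0x12] <- [3b ae a0 79 f5 ef 61 ce]
D4: mem[0x18..0x1f] <- [a0 79 f5 ef d3 ec ec e8]
query mem[0x1c]=0xd3, mem[0x08]=0xec, mem[0x24]=0xa0, mem[0x12]=0xce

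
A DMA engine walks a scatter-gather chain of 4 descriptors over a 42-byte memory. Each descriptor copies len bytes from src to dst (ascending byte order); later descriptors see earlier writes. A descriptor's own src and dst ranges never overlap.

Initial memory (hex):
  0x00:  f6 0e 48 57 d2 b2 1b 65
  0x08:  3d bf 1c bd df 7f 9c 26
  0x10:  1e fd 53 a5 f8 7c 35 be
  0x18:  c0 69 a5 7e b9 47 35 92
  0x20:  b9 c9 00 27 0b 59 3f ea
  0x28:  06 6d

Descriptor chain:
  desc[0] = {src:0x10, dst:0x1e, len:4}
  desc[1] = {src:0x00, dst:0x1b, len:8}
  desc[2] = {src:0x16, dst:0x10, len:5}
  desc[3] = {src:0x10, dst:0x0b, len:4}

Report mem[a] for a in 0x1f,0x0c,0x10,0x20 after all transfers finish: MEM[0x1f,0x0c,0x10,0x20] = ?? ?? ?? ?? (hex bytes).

MEM[0x1f,0x0c,0x10,0x20] = d2 be 35 b2

[0] 0x10->0x1e len=4 : 1e fd 53 a5
[1] 0x00->0x1b len=8 : f6 0e 48 57 d2 b2 1b 65
[2] 0x16->0x10 len=5 : 35 be c0 69 a5
[3] 0x10->0x0b len=4 : 35 be c0 69
query mem[0x1f]=0xd2, mem[0x0c]=0xbe, mem[0x10]=0x35, mem[0x20]=0xb2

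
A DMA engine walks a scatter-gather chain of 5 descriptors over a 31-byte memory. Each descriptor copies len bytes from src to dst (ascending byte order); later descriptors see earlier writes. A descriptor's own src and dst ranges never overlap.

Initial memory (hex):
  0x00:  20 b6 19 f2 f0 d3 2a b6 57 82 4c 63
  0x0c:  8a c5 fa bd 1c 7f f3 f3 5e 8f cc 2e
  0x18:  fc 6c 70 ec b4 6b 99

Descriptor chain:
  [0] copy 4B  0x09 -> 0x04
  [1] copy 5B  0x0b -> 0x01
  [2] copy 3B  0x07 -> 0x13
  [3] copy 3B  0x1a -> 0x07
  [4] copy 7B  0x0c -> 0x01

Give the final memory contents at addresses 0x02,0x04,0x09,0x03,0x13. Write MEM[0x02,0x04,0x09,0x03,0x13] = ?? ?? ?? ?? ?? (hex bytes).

  after D0: wrote 4B at 0x04 = 824c638a
  after D1: wrote 5B at 0x01 = 638ac5fabd
  after D2: wrote 3B at 0x13 = 8a5782
  after D3: wrote 3B at 0x07 = 70ecb4
  after D4: wrote 7B at 0x01 = 8ac5fabd1c7ff3
query mem[0x02]=0xc5, mem[0x04]=0xbd, mem[0x09]=0xb4, mem[0x03]=0xfa, mem[0x13]=0x8a

MEM[0x02,0x04,0x09,0x03,0x13] = c5 bd b4 fa 8a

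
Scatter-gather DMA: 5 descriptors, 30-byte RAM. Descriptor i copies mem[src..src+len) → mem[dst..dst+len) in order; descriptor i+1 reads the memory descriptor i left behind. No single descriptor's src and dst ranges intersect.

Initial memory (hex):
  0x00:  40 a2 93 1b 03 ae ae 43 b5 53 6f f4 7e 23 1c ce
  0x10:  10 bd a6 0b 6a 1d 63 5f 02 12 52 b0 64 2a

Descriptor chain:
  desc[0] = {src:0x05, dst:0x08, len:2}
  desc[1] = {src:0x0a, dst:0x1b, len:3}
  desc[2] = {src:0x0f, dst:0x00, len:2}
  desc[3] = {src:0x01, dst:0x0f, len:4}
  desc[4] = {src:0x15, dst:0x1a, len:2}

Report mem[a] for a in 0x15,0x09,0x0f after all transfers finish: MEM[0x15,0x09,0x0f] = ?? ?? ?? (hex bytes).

[0] 0x05->0x08 len=2 : ae ae
[1] 0x0a->0x1b len=3 : 6f f4 7e
[2] 0x0f->0x00 len=2 : ce 10
[3] 0x01->0x0f len=4 : 10 93 1b 03
[4] 0x15->0x1a len=2 : 1d 63
query mem[0x15]=0x1d, mem[0x09]=0xae, mem[0x0f]=0x10

MEM[0x15,0x09,0x0f] = 1d ae 10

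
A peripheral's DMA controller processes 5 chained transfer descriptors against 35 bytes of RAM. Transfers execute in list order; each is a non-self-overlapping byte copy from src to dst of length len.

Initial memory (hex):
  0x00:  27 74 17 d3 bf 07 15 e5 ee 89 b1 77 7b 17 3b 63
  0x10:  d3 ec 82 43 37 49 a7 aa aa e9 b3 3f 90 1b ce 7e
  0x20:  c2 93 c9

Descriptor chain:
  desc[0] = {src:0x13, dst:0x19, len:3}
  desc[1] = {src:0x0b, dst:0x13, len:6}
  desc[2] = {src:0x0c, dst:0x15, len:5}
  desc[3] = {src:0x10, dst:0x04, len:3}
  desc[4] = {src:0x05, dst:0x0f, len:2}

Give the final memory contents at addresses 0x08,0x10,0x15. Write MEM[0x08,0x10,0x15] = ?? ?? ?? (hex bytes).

MEM[0x08,0x10,0x15] = ee 82 7b

#0 dst[0x19+3] := {0x43,0x37,0x49}
#1 dst[0x13+6] := {0x77,0x7b,0x17,0x3b,0x63,0xd3}
#2 dst[0x15+5] := {0x7b,0x17,0x3b,0x63,0xd3}
#3 dst[0x04+3] := {0xd3,0xec,0x82}
#4 dst[0x0f+2] := {0xec,0x82}
query mem[0x08]=0xee, mem[0x10]=0x82, mem[0x15]=0x7b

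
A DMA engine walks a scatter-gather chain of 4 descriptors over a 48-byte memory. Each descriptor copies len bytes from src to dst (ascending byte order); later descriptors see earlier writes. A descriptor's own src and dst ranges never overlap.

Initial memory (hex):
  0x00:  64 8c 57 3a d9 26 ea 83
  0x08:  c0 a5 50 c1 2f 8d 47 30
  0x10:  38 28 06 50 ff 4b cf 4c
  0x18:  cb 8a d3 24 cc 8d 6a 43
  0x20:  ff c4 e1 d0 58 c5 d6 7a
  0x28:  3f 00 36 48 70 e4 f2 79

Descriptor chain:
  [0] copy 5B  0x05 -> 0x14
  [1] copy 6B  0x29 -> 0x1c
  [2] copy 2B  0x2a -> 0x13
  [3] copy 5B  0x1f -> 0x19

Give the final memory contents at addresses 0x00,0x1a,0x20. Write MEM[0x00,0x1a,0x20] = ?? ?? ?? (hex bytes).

#0 dst[0x14+5] := {0x26,0xea,0x83,0xc0,0xa5}
#1 dst[0x1c+6] := {0x00,0x36,0x48,0x70,0xe4,0xf2}
#2 dst[0x13+2] := {0x36,0x48}
#3 dst[0x19+5] := {0x70,0xe4,0xf2,0xe1,0xd0}
query mem[0x00]=0x64, mem[0x1a]=0xe4, mem[0x20]=0xe4

MEM[0x00,0x1a,0x20] = 64 e4 e4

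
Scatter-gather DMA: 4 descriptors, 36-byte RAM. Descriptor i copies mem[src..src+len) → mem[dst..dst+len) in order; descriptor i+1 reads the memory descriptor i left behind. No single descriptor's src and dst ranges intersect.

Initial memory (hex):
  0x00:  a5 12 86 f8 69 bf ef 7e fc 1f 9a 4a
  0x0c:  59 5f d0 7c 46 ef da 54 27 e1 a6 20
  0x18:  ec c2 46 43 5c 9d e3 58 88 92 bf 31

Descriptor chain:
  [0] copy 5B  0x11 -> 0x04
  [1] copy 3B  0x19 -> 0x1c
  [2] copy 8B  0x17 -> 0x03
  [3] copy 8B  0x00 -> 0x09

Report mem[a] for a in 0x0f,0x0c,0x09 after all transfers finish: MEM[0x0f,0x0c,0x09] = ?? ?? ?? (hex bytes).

  after D0: wrote 5B at 0x04 = efda5427e1
  after D1: wrote 3B at 0x1c = c24643
  after D2: wrote 8B at 0x03 = 20ecc24643c24643
  after D3: wrote 8B at 0x09 = a5128620ecc24643
query mem[0x0f]=0x46, mem[0x0c]=0x20, mem[0x09]=0xa5

MEM[0x0f,0x0c,0x09] = 46 20 a5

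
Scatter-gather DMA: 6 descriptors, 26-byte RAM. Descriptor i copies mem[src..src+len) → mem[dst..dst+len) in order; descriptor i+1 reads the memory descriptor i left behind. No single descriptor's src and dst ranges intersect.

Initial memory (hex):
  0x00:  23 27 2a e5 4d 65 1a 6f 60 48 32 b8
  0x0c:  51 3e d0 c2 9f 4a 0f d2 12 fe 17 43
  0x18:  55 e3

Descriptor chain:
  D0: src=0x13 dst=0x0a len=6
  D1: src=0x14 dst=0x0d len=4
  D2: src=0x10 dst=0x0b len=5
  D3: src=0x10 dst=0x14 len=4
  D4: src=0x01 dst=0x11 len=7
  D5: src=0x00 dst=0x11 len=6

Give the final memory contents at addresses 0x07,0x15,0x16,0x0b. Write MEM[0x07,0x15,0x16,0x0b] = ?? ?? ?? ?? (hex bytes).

MEM[0x07,0x15,0x16,0x0b] = 6f 4d 65 43

[0] 0x13->0x0a len=6 : d2 12 fe 17 43 55
[1] 0x14->0x0d len=4 : 12 fe 17 43
[2] 0x10->0x0b len=5 : 43 4a 0f d2 12
[3] 0x10->0x14 len=4 : 43 4a 0f d2
[4] 0x01->0x11 len=7 : 27 2a e5 4d 65 1a 6f
[5] 0x00->0x11 len=6 : 23 27 2a e5 4d 65
query mem[0x07]=0x6f, mem[0x15]=0x4d, mem[0x16]=0x65, mem[0x0b]=0x43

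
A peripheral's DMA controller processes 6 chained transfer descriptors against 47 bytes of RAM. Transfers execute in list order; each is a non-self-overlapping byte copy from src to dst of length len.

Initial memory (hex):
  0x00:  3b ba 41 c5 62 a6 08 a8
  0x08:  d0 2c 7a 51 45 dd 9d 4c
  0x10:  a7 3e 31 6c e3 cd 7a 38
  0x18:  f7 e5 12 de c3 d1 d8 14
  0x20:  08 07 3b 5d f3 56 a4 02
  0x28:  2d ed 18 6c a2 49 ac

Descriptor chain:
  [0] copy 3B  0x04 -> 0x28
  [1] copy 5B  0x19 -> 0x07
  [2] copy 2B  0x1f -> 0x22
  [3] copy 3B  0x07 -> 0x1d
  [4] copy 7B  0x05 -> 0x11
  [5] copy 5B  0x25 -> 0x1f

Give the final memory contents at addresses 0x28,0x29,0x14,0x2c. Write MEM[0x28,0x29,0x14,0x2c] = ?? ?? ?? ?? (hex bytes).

MEM[0x28,0x29,0x14,0x2c] = 62 a6 12 a2

[0] 0x04->0x28 len=3 : 62 a6 08
[1] 0x19->0x07 len=5 : e5 12 de c3 d1
[2] 0x1f->0x22 len=2 : 14 08
[3] 0x07->0x1d len=3 : e5 12 de
[4] 0x05->0x11 len=7 : a6 08 e5 12 de c3 d1
[5] 0x25->0x1f len=5 : 56 a4 02 62 a6
query mem[0x28]=0x62, mem[0x29]=0xa6, mem[0x14]=0x12, mem[0x2c]=0xa2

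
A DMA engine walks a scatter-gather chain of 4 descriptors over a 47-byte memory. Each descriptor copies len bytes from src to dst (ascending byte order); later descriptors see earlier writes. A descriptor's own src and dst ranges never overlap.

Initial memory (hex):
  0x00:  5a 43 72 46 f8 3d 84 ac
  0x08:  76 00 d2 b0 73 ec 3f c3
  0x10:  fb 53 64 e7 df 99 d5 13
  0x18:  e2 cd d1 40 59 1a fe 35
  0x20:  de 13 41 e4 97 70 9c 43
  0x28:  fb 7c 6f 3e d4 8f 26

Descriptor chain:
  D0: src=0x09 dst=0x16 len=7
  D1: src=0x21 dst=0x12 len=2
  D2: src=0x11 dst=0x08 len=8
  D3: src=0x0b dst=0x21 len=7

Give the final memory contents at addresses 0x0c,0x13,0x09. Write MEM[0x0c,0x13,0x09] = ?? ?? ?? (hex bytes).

MEM[0x0c,0x13,0x09] = 99 41 13

#0 dst[0x16+7] := {0x00,0xd2,0xb0,0x73,0xec,0x3f,0xc3}
#1 dst[0x12+2] := {0x13,0x41}
#2 dst[0x08+8] := {0x53,0x13,0x41,0xdf,0x99,0x00,0xd2,0xb0}
#3 dst[0x21+7] := {0xdf,0x99,0x00,0xd2,0xb0,0xfb,0x53}
query mem[0x0c]=0x99, mem[0x13]=0x41, mem[0x09]=0x13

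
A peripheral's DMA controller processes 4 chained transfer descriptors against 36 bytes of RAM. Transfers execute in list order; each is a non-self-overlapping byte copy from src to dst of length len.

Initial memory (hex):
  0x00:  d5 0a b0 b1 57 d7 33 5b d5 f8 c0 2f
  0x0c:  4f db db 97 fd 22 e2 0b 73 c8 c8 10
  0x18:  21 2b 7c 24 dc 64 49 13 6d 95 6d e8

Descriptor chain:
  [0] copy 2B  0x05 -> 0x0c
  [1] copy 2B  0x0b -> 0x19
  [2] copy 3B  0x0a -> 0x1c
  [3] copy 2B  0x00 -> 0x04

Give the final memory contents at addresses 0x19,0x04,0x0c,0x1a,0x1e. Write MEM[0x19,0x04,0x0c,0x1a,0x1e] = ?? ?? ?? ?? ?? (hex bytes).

[0] 0x05->0x0c len=2 : d7 33
[1] 0x0b->0x19 len=2 : 2f d7
[2] 0x0a->0x1c len=3 : c0 2f d7
[3] 0x00->0x04 len=2 : d5 0a
query mem[0x19]=0x2f, mem[0x04]=0xd5, mem[0x0c]=0xd7, mem[0x1a]=0xd7, mem[0x1e]=0xd7

MEM[0x19,0x04,0x0c,0x1a,0x1e] = 2f d5 d7 d7 d7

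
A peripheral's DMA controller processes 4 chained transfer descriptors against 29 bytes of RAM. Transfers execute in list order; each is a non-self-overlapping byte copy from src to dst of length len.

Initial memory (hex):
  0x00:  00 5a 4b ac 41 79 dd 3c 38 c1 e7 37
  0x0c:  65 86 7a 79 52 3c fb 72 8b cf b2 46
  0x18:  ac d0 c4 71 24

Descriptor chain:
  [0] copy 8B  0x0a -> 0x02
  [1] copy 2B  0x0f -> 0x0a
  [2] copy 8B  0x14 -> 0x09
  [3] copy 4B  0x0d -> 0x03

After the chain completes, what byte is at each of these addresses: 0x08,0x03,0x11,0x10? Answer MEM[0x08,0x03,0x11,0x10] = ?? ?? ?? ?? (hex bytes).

  after D0: wrote 8B at 0x02 = e73765867a79523c
  after D1: wrote 2B at 0x0a = 7952
  after D2: wrote 8B at 0x09 = 8bcfb246acd0c471
  after D3: wrote 4B at 0x03 = acd0c471
query mem[0x08]=0x52, mem[0x03]=0xac, mem[0x11]=0x3c, mem[0x10]=0x71

MEM[0x08,0x03,0x11,0x10] = 52 ac 3c 71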